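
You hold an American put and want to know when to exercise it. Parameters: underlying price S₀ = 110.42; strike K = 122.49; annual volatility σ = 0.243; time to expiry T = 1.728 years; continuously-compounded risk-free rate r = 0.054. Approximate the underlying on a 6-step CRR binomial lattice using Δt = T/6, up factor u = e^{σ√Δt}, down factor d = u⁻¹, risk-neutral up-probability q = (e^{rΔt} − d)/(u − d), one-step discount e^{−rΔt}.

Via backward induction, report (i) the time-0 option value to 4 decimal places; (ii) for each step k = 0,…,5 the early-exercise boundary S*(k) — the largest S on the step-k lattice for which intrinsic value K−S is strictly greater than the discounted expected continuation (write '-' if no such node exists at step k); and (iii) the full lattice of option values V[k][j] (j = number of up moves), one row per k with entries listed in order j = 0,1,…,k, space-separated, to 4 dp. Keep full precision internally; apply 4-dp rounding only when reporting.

price = 17.1285
boundary = - - 85.0702 96.9198 85.0702 96.9198
tree:
17.1285
25.8156 9.8521
37.4198 16.1830 4.4710
47.8207 25.5702 8.2511 1.2162
56.9500 37.4198 14.8151 2.6136 0.0000
64.9630 47.8207 25.5702 5.6166 0.0000 0.0000
71.9964 56.9500 37.4198 12.0700 0.0000 0.0000 0.0000

Δt=0.28800  u=1.13929  d=0.87774  q=0.52737  discount=0.98457
step 6 (expiry): payoffs max(K−S,0) = 71.9964 56.9500 37.4198 12.0700 0.0000 0.0000 0.0000
step 5: (k=5,j=0): S=57.5270, (K−S)⁺=64.9630, hold=63.0728 ⇒ V=64.9630 exercise | (k=5,j=1): S=74.6693, (K−S)⁺=47.8207, hold=45.9305 ⇒ V=47.8207 exercise | (k=5,j=2): S=96.9198, (K−S)⁺=25.5702, hold=23.6800 ⇒ V=25.5702 exercise | (k=5,j=3): S=125.8007, (K−S)⁺=0.0000, hold=5.6166 ⇒ V=5.6166 continue | (k=5,j=4): S=163.2877, (K−S)⁺=0.0000, hold=0.0000 ⇒ V=0.0000 continue | (k=5,j=5): S=211.9454, (K−S)⁺=0.0000, hold=0.0000 ⇒ V=0.0000 continue  boundary S*=96.9198
step 4: (k=4,j=0): S=65.5400, (K−S)⁺=56.9500, hold=55.0597 ⇒ V=56.9500 exercise | (k=4,j=1): S=85.0702, (K−S)⁺=37.4198, hold=35.5296 ⇒ V=37.4198 exercise | (k=4,j=2): S=110.4200, (K−S)⁺=12.0700, hold=14.8151 ⇒ V=14.8151 continue | (k=4,j=3): S=143.3238, (K−S)⁺=0.0000, hold=2.6136 ⇒ V=2.6136 continue | (k=4,j=4): S=186.0325, (K−S)⁺=0.0000, hold=0.0000 ⇒ V=0.0000 continue  boundary S*=85.0702
step 3: (k=3,j=0): S=74.6693, (K−S)⁺=47.8207, hold=45.9305 ⇒ V=47.8207 exercise | (k=3,j=1): S=96.9198, (K−S)⁺=25.5702, hold=25.1053 ⇒ V=25.5702 exercise | (k=3,j=2): S=125.8007, (K−S)⁺=0.0000, hold=8.2511 ⇒ V=8.2511 continue | (k=3,j=3): S=163.2877, (K−S)⁺=0.0000, hold=1.2162 ⇒ V=1.2162 continue  boundary S*=96.9198
step 2: (k=2,j=0): S=85.0702, (K−S)⁺=37.4198, hold=35.5296 ⇒ V=37.4198 exercise | (k=2,j=1): S=110.4200, (K−S)⁺=12.0700, hold=16.1830 ⇒ V=16.1830 continue | (k=2,j=2): S=143.3238, (K−S)⁺=0.0000, hold=4.4710 ⇒ V=4.4710 continue  boundary S*=85.0702
step 1: (k=1,j=0): S=96.9198, (K−S)⁺=25.5702, hold=25.8156 ⇒ V=25.8156 continue | (k=1,j=1): S=125.8007, (K−S)⁺=0.0000, hold=9.8521 ⇒ V=9.8521 continue  boundary S*=-
step 0: (k=0,j=0): S=110.4200, (K−S)⁺=12.0700, hold=17.1285 ⇒ V=17.1285 continue  boundary S*=-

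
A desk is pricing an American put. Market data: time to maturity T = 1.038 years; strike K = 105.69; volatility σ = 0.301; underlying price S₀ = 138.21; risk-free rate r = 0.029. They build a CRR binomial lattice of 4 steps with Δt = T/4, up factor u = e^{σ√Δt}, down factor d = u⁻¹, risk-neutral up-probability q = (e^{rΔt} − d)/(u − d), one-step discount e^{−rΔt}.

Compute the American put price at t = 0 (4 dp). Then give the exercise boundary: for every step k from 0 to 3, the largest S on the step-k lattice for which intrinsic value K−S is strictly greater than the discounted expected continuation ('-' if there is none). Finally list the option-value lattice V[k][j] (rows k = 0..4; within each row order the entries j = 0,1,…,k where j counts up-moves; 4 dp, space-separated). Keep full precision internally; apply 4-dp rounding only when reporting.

price = 3.2084
boundary = - - - 87.2498
tree:
3.2084
5.7930 0.5278
10.3819 1.0351 0.0000
18.4402 2.0302 0.0000 0.0000
30.8432 3.9817 0.0000 0.0000 0.0000

Δt=0.25950, u=1.16571, d=0.85784, q=0.48628, disc=e^(-rΔt)=0.99250
k=4 terminal: V=max(K-S,0) → 30.8432 3.9817 0.0000 0.0000 0.0000
k=3: j=0 S=87.2498 intr=18.4402 cont=17.6478 V=18.4402[EX]; j=1 S=118.5626 intr=0.0000 cont=2.0302 V=2.0302[hold]; j=2 S=161.1132 intr=0.0000 cont=0.0000 V=0.0000[hold]; j=3 S=218.9345 intr=0.0000 cont=0.0000 V=0.0000[hold]  S*(3)=87.2498
k=2: j=0 S=101.7083 intr=3.9817 cont=10.3819 V=10.3819[hold]; j=1 S=138.2100 intr=0.0000 cont=1.0351 V=1.0351[hold]; j=2 S=187.8117 intr=0.0000 cont=0.0000 V=0.0000[hold]  S*(2)=-
k=1: j=0 S=118.5626 intr=0.0000 cont=5.7930 V=5.7930[hold]; j=1 S=161.1132 intr=0.0000 cont=0.5278 V=0.5278[hold]  S*(1)=-
k=0: j=0 S=138.2100 intr=0.0000 cont=3.2084 V=3.2084[hold]  S*(0)=-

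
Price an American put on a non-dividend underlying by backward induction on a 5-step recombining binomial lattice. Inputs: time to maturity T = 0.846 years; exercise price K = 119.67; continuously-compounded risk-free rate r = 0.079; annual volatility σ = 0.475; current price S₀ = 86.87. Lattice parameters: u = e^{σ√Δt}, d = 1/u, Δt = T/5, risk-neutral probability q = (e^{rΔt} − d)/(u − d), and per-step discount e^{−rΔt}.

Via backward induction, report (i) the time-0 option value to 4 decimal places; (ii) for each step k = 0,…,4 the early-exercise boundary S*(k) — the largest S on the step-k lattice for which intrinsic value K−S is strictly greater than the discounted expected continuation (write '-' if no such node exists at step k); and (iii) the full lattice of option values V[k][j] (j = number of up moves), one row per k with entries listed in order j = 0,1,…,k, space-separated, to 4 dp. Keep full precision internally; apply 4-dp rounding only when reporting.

price = 35.5053
boundary = - 71.4520 58.7705 71.4520 86.8700
tree:
35.5053
48.2180 23.0187
60.8995 34.0921 11.9231
71.3302 48.2180 20.0689 3.6220
79.9097 60.8995 32.8000 7.1350 0.0000
86.9665 71.3302 48.2180 14.0552 0.0000 0.0000

Δt=0.16920  u=1.21578  d=0.82252  q=0.48553  discount=0.98672
step 5 (expiry): payoffs max(K−S,0) = 86.9665 71.3302 48.2180 14.0552 0.0000 0.0000
step 4: (k=4,j=0): S=39.7603, (K−S)⁺=79.9097, hold=78.3208 ⇒ V=79.9097 exercise | (k=4,j=1): S=58.7705, (K−S)⁺=60.8995, hold=59.3105 ⇒ V=60.8995 exercise | (k=4,j=2): S=86.8700, (K−S)⁺=32.8000, hold=31.2110 ⇒ V=32.8000 exercise | (k=4,j=3): S=128.4045, (K−S)⁺=0.0000, hold=7.1350 ⇒ V=7.1350 continue | (k=4,j=4): S=189.7974, (K−S)⁺=0.0000, hold=0.0000 ⇒ V=0.0000 continue  boundary S*=86.8700
step 3: (k=3,j=0): S=48.3398, (K−S)⁺=71.3302, hold=69.7413 ⇒ V=71.3302 exercise | (k=3,j=1): S=71.4520, (K−S)⁺=48.2180, hold=46.6290 ⇒ V=48.2180 exercise | (k=3,j=2): S=105.6148, (K−S)⁺=14.0552, hold=20.0689 ⇒ V=20.0689 continue | (k=3,j=3): S=156.1116, (K−S)⁺=0.0000, hold=3.6220 ⇒ V=3.6220 continue  boundary S*=71.4520
step 2: (k=2,j=0): S=58.7705, (K−S)⁺=60.8995, hold=59.3105 ⇒ V=60.8995 exercise | (k=2,j=1): S=86.8700, (K−S)⁺=32.8000, hold=34.0921 ⇒ V=34.0921 continue | (k=2,j=2): S=128.4045, (K−S)⁺=0.0000, hold=11.9231 ⇒ V=11.9231 continue  boundary S*=58.7705
step 1: (k=1,j=0): S=71.4520, (K−S)⁺=48.2180, hold=47.2480 ⇒ V=48.2180 exercise | (k=1,j=1): S=105.6148, (K−S)⁺=14.0552, hold=23.0187 ⇒ V=23.0187 continue  boundary S*=71.4520
step 0: (k=0,j=0): S=86.8700, (K−S)⁺=32.8000, hold=35.5053 ⇒ V=35.5053 continue  boundary S*=-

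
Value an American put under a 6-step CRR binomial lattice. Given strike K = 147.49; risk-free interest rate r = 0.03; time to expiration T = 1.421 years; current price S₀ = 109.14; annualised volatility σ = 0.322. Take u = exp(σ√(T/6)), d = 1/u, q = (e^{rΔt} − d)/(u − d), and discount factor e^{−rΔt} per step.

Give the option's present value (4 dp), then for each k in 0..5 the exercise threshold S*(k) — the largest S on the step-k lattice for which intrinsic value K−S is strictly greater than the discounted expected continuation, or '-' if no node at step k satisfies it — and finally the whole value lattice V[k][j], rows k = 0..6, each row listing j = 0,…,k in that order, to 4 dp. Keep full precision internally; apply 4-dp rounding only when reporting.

Δt=0.23683  u=1.16965  d=0.85496  q=0.48356  discount=0.99292
step 6 (expiry): payoffs max(K−S,0) = 104.8662 89.1773 67.7138 38.3500 0.0000 0.0000 0.0000
step 5: (k=5,j=0): S=49.8549, (K−S)⁺=97.6351, hold=96.5909 ⇒ V=97.6351 exercise | (k=5,j=1): S=68.2053, (K−S)⁺=79.2847, hold=78.2405 ⇒ V=79.2847 exercise | (k=5,j=2): S=93.3101, (K−S)⁺=54.1799, hold=53.1357 ⇒ V=54.1799 exercise | (k=5,j=3): S=127.6554, (K−S)⁺=19.8346, hold=19.6652 ⇒ V=19.8346 exercise | (k=5,j=4): S=174.6424, (K−S)⁺=0.0000, hold=0.0000 ⇒ V=0.0000 continue | (k=5,j=5): S=238.9242, (K−S)⁺=0.0000, hold=0.0000 ⇒ V=0.0000 continue  boundary S*=127.6554
step 4: (k=4,j=0): S=58.3127, (K−S)⁺=89.1773, hold=88.1331 ⇒ V=89.1773 exercise | (k=4,j=1): S=79.7762, (K−S)⁺=67.7138, hold=66.6696 ⇒ V=67.7138 exercise | (k=4,j=2): S=109.1400, (K−S)⁺=38.3500, hold=37.3058 ⇒ V=38.3500 exercise | (k=4,j=3): S=149.3119, (K−S)⁺=0.0000, hold=10.1708 ⇒ V=10.1708 continue | (k=4,j=4): S=204.2702, (K−S)⁺=0.0000, hold=0.0000 ⇒ V=0.0000 continue  boundary S*=109.1400
step 3: (k=3,j=0): S=68.2053, (K−S)⁺=79.2847, hold=78.2405 ⇒ V=79.2847 exercise | (k=3,j=1): S=93.3101, (K−S)⁺=54.1799, hold=53.1357 ⇒ V=54.1799 exercise | (k=3,j=2): S=127.6554, (K−S)⁺=19.8346, hold=24.5486 ⇒ V=24.5486 continue | (k=3,j=3): S=174.6424, (K−S)⁺=0.0000, hold=5.2154 ⇒ V=5.2154 continue  boundary S*=93.3101
step 2: (k=2,j=0): S=79.7762, (K−S)⁺=67.7138, hold=66.6696 ⇒ V=67.7138 exercise | (k=2,j=1): S=109.1400, (K−S)⁺=38.3500, hold=39.5692 ⇒ V=39.5692 continue | (k=2,j=2): S=149.3119, (K−S)⁺=0.0000, hold=15.0922 ⇒ V=15.0922 continue  boundary S*=79.7762
step 1: (k=1,j=0): S=93.3101, (K−S)⁺=54.1799, hold=53.7211 ⇒ V=54.1799 exercise | (k=1,j=1): S=127.6554, (K−S)⁺=19.8346, hold=27.5367 ⇒ V=27.5367 continue  boundary S*=93.3101
step 0: (k=0,j=0): S=109.1400, (K−S)⁺=38.3500, hold=41.0039 ⇒ V=41.0039 continue  boundary S*=-

price = 41.0039
boundary = - 93.3101 79.7762 93.3101 109.1400 127.6554
tree:
41.0039
54.1799 27.5367
67.7138 39.5692 15.0922
79.2847 54.1799 24.5486 5.2154
89.1773 67.7138 38.3500 10.1708 0.0000
97.6351 79.2847 54.1799 19.8346 0.0000 0.0000
104.8662 89.1773 67.7138 38.3500 0.0000 0.0000 0.0000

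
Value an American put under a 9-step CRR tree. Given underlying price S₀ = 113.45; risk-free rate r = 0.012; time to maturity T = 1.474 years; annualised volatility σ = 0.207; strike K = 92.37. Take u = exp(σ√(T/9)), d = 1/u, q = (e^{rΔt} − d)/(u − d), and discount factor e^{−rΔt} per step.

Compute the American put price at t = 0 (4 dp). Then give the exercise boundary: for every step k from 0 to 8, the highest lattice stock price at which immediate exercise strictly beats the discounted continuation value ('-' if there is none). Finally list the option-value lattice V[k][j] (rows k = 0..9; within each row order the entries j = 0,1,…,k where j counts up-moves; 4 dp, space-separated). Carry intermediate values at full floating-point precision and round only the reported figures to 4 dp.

price = 2.7499
boundary = - - - - - - 68.6301 74.6271 81.1480
tree:
2.7499
4.2230 1.2325
6.3462 2.0372 0.4025
9.2959 3.3113 0.7234 0.0712
13.2084 5.2739 1.2885 0.1400 0.0000
18.0966 8.1899 2.2697 0.2756 0.0000 0.0000
23.7399 12.3143 3.9436 0.5422 0.0000 0.0000 0.0000
29.2549 17.7429 6.7314 1.0670 0.0000 0.0000 0.0000 0.0000
34.3268 23.7399 11.2220 2.0995 0.0000 0.0000 0.0000 0.0000 0.0000
38.9911 29.2549 17.7429 4.1312 0.0000 0.0000 0.0000 0.0000 0.0000 0.0000

params: Δt=0.16378 u=1.08738 d=0.91964 q=0.49080 e^(-rΔt)=0.99804
t_9 payoffs: 38.9911 29.2549 17.7429 4.1312 0.0000 0.0000 0.0000 0.0000 0.0000 0.0000
t_8: node(8,0) S=58.0432 payoff=34.3268 vs cont=34.1454 → 34.3268 [stop]  node(8,1) S=68.6301 payoff=23.7399 vs cont=23.5585 → 23.7399 [stop]  node(8,2) S=81.1480 payoff=11.2220 vs cont=11.0406 → 11.2220 [stop]  node(8,3) S=95.9492 payoff=0.0000 vs cont=2.0995 → 2.0995 [wait]  node(8,4) S=113.4500 payoff=0.0000 vs cont=0.0000 → 0.0000 [wait]  node(8,5) S=134.1429 payoff=0.0000 vs cont=0.0000 → 0.0000 [wait]  node(8,6) S=158.6102 payoff=0.0000 vs cont=0.0000 → 0.0000 [wait]  node(8,7) S=187.5402 payoff=0.0000 vs cont=0.0000 → 0.0000 [wait]  node(8,8) S=221.7469 payoff=0.0000 vs cont=0.0000 → 0.0000 [wait]  ⇒ S*(8)=81.1480
t_7: node(7,0) S=63.1151 payoff=29.2549 vs cont=29.0736 → 29.2549 [stop]  node(7,1) S=74.6271 payoff=17.7429 vs cont=17.5616 → 17.7429 [stop]  node(7,2) S=88.2388 payoff=4.1312 vs cont=6.7314 → 6.7314 [wait]  node(7,3) S=104.3333 payoff=0.0000 vs cont=1.0670 → 1.0670 [wait]  node(7,4) S=123.3633 payoff=0.0000 vs cont=0.0000 → 0.0000 [wait]  node(7,5) S=145.8644 payoff=0.0000 vs cont=0.0000 → 0.0000 [wait]  node(7,6) S=172.4696 payoff=0.0000 vs cont=0.0000 → 0.0000 [wait]  node(7,7) S=203.9276 payoff=0.0000 vs cont=0.0000 → 0.0000 [wait]  ⇒ S*(7)=74.6271
t_6: node(6,0) S=68.6301 payoff=23.7399 vs cont=23.5585 → 23.7399 [stop]  node(6,1) S=81.1480 payoff=11.2220 vs cont=12.3143 → 12.3143 [wait]  node(6,2) S=95.9492 payoff=0.0000 vs cont=3.9436 → 3.9436 [wait]  node(6,3) S=113.4500 payoff=0.0000 vs cont=0.5422 → 0.5422 [wait]  node(6,4) S=134.1429 payoff=0.0000 vs cont=0.0000 → 0.0000 [wait]  node(6,5) S=158.6102 payoff=0.0000 vs cont=0.0000 → 0.0000 [wait]  node(6,6) S=187.5402 payoff=0.0000 vs cont=0.0000 → 0.0000 [wait]  ⇒ S*(6)=68.6301
t_5: node(5,0) S=74.6271 payoff=17.7429 vs cont=18.0966 → 18.0966 [wait]  node(5,1) S=88.2388 payoff=4.1312 vs cont=8.1899 → 8.1899 [wait]  node(5,2) S=104.3333 payoff=0.0000 vs cont=2.2697 → 2.2697 [wait]  node(5,3) S=123.3633 payoff=0.0000 vs cont=0.2756 → 0.2756 [wait]  node(5,4) S=145.8644 payoff=0.0000 vs cont=0.0000 → 0.0000 [wait]  node(5,5) S=172.4696 payoff=0.0000 vs cont=0.0000 → 0.0000 [wait]  ⇒ S*(5)=-
t_4: node(4,0) S=81.1480 payoff=11.2220 vs cont=13.2084 → 13.2084 [wait]  node(4,1) S=95.9492 payoff=0.0000 vs cont=5.2739 → 5.2739 [wait]  node(4,2) S=113.4500 payoff=0.0000 vs cont=1.2885 → 1.2885 [wait]  node(4,3) S=134.1429 payoff=0.0000 vs cont=0.1400 → 0.1400 [wait]  node(4,4) S=158.6102 payoff=0.0000 vs cont=0.0000 → 0.0000 [wait]  ⇒ S*(4)=-
t_3: node(3,0) S=88.2388 payoff=4.1312 vs cont=9.2959 → 9.2959 [wait]  node(3,1) S=104.3333 payoff=0.0000 vs cont=3.3113 → 3.3113 [wait]  node(3,2) S=123.3633 payoff=0.0000 vs cont=0.7234 → 0.7234 [wait]  node(3,3) S=145.8644 payoff=0.0000 vs cont=0.0712 → 0.0712 [wait]  ⇒ S*(3)=-
t_2: node(2,0) S=95.9492 payoff=0.0000 vs cont=6.3462 → 6.3462 [wait]  node(2,1) S=113.4500 payoff=0.0000 vs cont=2.0372 → 2.0372 [wait]  node(2,2) S=134.1429 payoff=0.0000 vs cont=0.4025 → 0.4025 [wait]  ⇒ S*(2)=-
t_1: node(1,0) S=104.3333 payoff=0.0000 vs cont=4.2230 → 4.2230 [wait]  node(1,1) S=123.3633 payoff=0.0000 vs cont=1.2325 → 1.2325 [wait]  ⇒ S*(1)=-
t_0: node(0,0) S=113.4500 payoff=0.0000 vs cont=2.7499 → 2.7499 [wait]  ⇒ S*(0)=-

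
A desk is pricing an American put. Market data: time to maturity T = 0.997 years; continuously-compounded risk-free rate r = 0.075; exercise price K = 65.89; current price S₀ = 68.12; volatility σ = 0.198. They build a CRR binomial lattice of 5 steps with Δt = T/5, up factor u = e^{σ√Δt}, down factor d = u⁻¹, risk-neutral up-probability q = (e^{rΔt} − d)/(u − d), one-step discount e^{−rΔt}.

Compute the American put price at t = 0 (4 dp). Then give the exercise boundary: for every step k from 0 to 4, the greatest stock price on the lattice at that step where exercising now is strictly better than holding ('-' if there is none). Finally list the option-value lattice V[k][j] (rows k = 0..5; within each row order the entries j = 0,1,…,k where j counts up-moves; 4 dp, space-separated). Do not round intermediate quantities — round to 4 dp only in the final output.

Δt=0.19940, u=1.09244, d=0.91538, q=0.56301, disc=e^(-rΔt)=0.98516
k=5 terminal: V=max(K-S,0) → 22.1093 13.6408 3.5343 0.0000 0.0000 0.0000
k=4: j=0 S=47.8279 intr=18.0621 cont=17.0840 V=18.0621[EX]; j=1 S=57.0792 intr=8.8108 cont=7.8327 V=8.8108[EX]; j=2 S=68.1200 intr=0.0000 cont=1.5215 V=1.5215[hold]; j=3 S=81.2964 intr=0.0000 cont=0.0000 V=0.0000[hold]; j=4 S=97.0215 intr=0.0000 cont=0.0000 V=0.0000[hold]  S*(4)=57.0792
k=3: j=0 S=52.2492 intr=13.6408 cont=12.6627 V=13.6408[EX]; j=1 S=62.3557 intr=3.5343 cont=4.6370 V=4.6370[hold]; j=2 S=74.4171 intr=0.0000 cont=0.6550 V=0.6550[hold]; j=3 S=88.8116 intr=0.0000 cont=0.0000 V=0.0000[hold]  S*(3)=52.2492
k=2: j=0 S=57.0792 intr=8.8108 cont=8.4444 V=8.8108[EX]; j=1 S=68.1200 intr=0.0000 cont=2.3596 V=2.3596[hold]; j=2 S=81.2964 intr=0.0000 cont=0.2820 V=0.2820[hold]  S*(2)=57.0792
k=1: j=0 S=62.3557 intr=3.5343 cont=5.1018 V=5.1018[hold]; j=1 S=74.4171 intr=0.0000 cont=1.1722 V=1.1722[hold]  S*(1)=-
k=0: j=0 S=68.1200 intr=0.0000 cont=2.8465 V=2.8465[hold]  S*(0)=-

price = 2.8465
boundary = - - 57.0792 52.2492 57.0792
tree:
2.8465
5.1018 1.1722
8.8108 2.3596 0.2820
13.6408 4.6370 0.6550 0.0000
18.0621 8.8108 1.5215 0.0000 0.0000
22.1093 13.6408 3.5343 0.0000 0.0000 0.0000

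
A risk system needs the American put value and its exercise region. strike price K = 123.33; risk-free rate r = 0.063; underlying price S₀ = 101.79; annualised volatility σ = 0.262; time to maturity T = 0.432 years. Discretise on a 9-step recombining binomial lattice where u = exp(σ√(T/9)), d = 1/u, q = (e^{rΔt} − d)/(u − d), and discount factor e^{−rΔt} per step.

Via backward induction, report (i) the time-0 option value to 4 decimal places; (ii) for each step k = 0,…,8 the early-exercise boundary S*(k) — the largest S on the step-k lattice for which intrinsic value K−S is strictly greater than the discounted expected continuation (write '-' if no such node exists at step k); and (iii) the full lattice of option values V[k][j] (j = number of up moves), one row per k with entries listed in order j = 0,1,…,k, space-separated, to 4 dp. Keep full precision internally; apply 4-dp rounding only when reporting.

price = 21.5845
boundary = - 96.1117 101.7900 96.1117 101.7900 96.1117 101.7900 107.8038 114.1730
tree:
21.5845
27.2183 16.3428
32.5799 21.5400 11.4864
37.6424 27.2183 16.0171 7.2363
42.4225 32.5799 21.5400 10.8482 3.8368
46.9359 37.6424 27.2183 15.6522 6.3339 1.4797
51.1976 42.4225 32.5799 21.5400 10.1335 2.7501 0.2777
55.2215 46.9359 37.6424 27.2183 15.5262 5.0539 0.5708 0.0000
59.0209 51.1976 42.4225 32.5799 21.5400 9.1570 1.1733 0.0000 0.0000
62.6084 55.2215 46.9359 37.6424 27.2183 15.5262 2.4116 0.0000 0.0000 0.0000

Δt=0.04800, u=1.05908, d=0.94422, q=0.51202, disc=e^(-rΔt)=0.99698
k=9 terminal: V=max(K-S,0) → 62.6084 55.2215 46.9359 37.6424 27.2183 15.5262 2.4116 0.0000 0.0000 0.0000
k=8: j=0 S=64.3091 intr=59.0209 cont=58.6485 V=59.0209[EX]; j=1 S=72.1324 intr=51.1976 cont=50.8252 V=51.1976[EX]; j=2 S=80.9075 intr=42.4225 cont=42.0501 V=42.4225[EX]; j=3 S=90.7501 intr=32.5799 cont=32.2075 V=32.5799[EX]; j=4 S=101.7900 intr=21.5400 cont=21.1676 V=21.5400[EX]; j=5 S=114.1730 intr=9.1570 cont=8.7847 V=9.1570[EX]; j=6 S=128.0623 intr=0.0000 cont=1.1733 V=1.1733[hold]; j=7 S=143.6414 intr=0.0000 cont=0.0000 V=0.0000[hold]; j=8 S=161.1157 intr=0.0000 cont=0.0000 V=0.0000[hold]  S*(8)=114.1730
k=7: j=0 S=68.1085 intr=55.2215 cont=54.8491 V=55.2215[EX]; j=1 S=76.3941 intr=46.9359 cont=46.5635 V=46.9359[EX]; j=2 S=85.6876 intr=37.6424 cont=37.2700 V=37.6424[EX]; j=3 S=96.1117 intr=27.2183 cont=26.8460 V=27.2183[EX]; j=4 S=107.8038 intr=15.5262 cont=15.1538 V=15.5262[EX]; j=5 S=120.9184 intr=2.4116 cont=5.0539 V=5.0539[hold]; j=6 S=135.6284 intr=0.0000 cont=0.5708 V=0.5708[hold]; j=7 S=152.1278 intr=0.0000 cont=0.0000 V=0.0000[hold]  S*(7)=107.8038
k=6: j=0 S=72.1324 intr=51.1976 cont=50.8252 V=51.1976[EX]; j=1 S=80.9075 intr=42.4225 cont=42.0501 V=42.4225[EX]; j=2 S=90.7501 intr=32.5799 cont=32.2075 V=32.5799[EX]; j=3 S=101.7900 intr=21.5400 cont=21.1676 V=21.5400[EX]; j=4 S=114.1730 intr=9.1570 cont=10.1335 V=10.1335[hold]; j=5 S=128.0623 intr=0.0000 cont=2.7501 V=2.7501[hold]; j=6 S=143.6414 intr=0.0000 cont=0.2777 V=0.2777[hold]  S*(6)=101.7900
k=5: j=0 S=76.3941 intr=46.9359 cont=46.5635 V=46.9359[EX]; j=1 S=85.6876 intr=37.6424 cont=37.2700 V=37.6424[EX]; j=2 S=96.1117 intr=27.2183 cont=26.8460 V=27.2183[EX]; j=3 S=107.8038 intr=15.5262 cont=15.6522 V=15.6522[hold]; j=4 S=120.9184 intr=2.4116 cont=6.3339 V=6.3339[hold]; j=5 S=135.6284 intr=0.0000 cont=1.4797 V=1.4797[hold]  S*(5)=96.1117
k=4: j=0 S=80.9075 intr=42.4225 cont=42.0501 V=42.4225[EX]; j=1 S=90.7501 intr=32.5799 cont=32.2075 V=32.5799[EX]; j=2 S=101.7900 intr=21.5400 cont=21.2320 V=21.5400[EX]; j=3 S=114.1730 intr=9.1570 cont=10.8482 V=10.8482[hold]; j=4 S=128.0623 intr=0.0000 cont=3.8368 V=3.8368[hold]  S*(4)=101.7900
k=3: j=0 S=85.6876 intr=37.6424 cont=37.2700 V=37.6424[EX]; j=1 S=96.1117 intr=27.2183 cont=26.8460 V=27.2183[EX]; j=2 S=107.8038 intr=15.5262 cont=16.0171 V=16.0171[hold]; j=3 S=120.9184 intr=2.4116 cont=7.2363 V=7.2363[hold]  S*(3)=96.1117
k=2: j=0 S=90.7501 intr=32.5799 cont=32.2075 V=32.5799[EX]; j=1 S=101.7900 intr=21.5400 cont=21.4182 V=21.5400[EX]; j=2 S=114.1730 intr=9.1570 cont=11.4864 V=11.4864[hold]  S*(2)=101.7900
k=1: j=0 S=96.1117 intr=27.2183 cont=26.8460 V=27.2183[EX]; j=1 S=107.8038 intr=15.5262 cont=16.3428 V=16.3428[hold]  S*(1)=96.1117
k=0: j=0 S=101.7900 intr=21.5400 cont=21.5845 V=21.5845[hold]  S*(0)=-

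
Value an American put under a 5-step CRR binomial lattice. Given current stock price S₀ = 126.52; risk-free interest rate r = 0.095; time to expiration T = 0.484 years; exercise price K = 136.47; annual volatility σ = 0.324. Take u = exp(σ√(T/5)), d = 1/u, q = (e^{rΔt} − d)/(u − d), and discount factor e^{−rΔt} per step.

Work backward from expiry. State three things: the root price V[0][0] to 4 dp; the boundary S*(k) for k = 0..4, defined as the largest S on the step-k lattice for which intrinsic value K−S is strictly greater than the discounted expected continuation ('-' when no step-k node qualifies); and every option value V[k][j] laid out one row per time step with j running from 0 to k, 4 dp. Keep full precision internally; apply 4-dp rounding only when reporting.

Δt=0.09680  u=1.10606  d=0.90411  q=0.52057  discount=0.99085
step 5 (expiry): payoffs max(K−S,0) = 60.0400 42.9678 22.0821 0.0000 0.0000 0.0000
step 4: (k=4,j=0): S=84.5362, (K−S)⁺=51.9338, hold=50.6846 ⇒ V=51.9338 exercise | (k=4,j=1): S=103.4191, (K−S)⁺=33.0509, hold=31.8016 ⇒ V=33.0509 exercise | (k=4,j=2): S=126.5200, (K−S)⁺=9.9500, hold=10.4900 ⇒ V=10.4900 continue | (k=4,j=3): S=154.7809, (K−S)⁺=0.0000, hold=0.0000 ⇒ V=0.0000 continue | (k=4,j=4): S=189.3545, (K−S)⁺=0.0000, hold=0.0000 ⇒ V=0.0000 continue  boundary S*=103.4191
step 3: (k=3,j=0): S=93.5022, (K−S)⁺=42.9678, hold=41.7186 ⇒ V=42.9678 exercise | (k=3,j=1): S=114.3879, (K−S)⁺=22.0821, hold=21.1114 ⇒ V=22.0821 exercise | (k=3,j=2): S=139.9388, (K−S)⁺=0.0000, hold=4.9832 ⇒ V=4.9832 continue | (k=3,j=3): S=171.1972, (K−S)⁺=0.0000, hold=0.0000 ⇒ V=0.0000 continue  boundary S*=114.3879
step 2: (k=2,j=0): S=103.4191, (K−S)⁺=33.0509, hold=31.8016 ⇒ V=33.0509 exercise | (k=2,j=1): S=126.5200, (K−S)⁺=9.9500, hold=13.0604 ⇒ V=13.0604 continue | (k=2,j=2): S=154.7809, (K−S)⁺=0.0000, hold=2.3673 ⇒ V=2.3673 continue  boundary S*=103.4191
step 1: (k=1,j=0): S=114.3879, (K−S)⁺=22.0821, hold=22.4372 ⇒ V=22.4372 continue | (k=1,j=1): S=139.9388, (K−S)⁺=0.0000, hold=7.4253 ⇒ V=7.4253 continue  boundary S*=-
step 0: (k=0,j=0): S=126.5200, (K−S)⁺=9.9500, hold=14.4887 ⇒ V=14.4887 continue  boundary S*=-

price = 14.4887
boundary = - - 103.4191 114.3879 103.4191
tree:
14.4887
22.4372 7.4253
33.0509 13.0604 2.3673
42.9678 22.0821 4.9832 0.0000
51.9338 33.0509 10.4900 0.0000 0.0000
60.0400 42.9678 22.0821 0.0000 0.0000 0.0000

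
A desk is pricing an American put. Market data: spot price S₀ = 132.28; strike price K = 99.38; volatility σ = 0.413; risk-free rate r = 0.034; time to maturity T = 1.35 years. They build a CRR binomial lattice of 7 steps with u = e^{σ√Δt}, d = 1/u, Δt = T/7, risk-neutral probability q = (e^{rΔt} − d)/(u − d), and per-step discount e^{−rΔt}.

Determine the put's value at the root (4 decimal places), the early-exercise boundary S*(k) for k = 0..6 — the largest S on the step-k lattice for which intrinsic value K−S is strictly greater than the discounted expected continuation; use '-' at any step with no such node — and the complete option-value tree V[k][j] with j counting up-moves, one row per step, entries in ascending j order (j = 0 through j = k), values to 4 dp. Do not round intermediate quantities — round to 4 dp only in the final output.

price = 8.0314
boundary = - - - - - 53.4136 64.0354
tree:
8.0314
12.2088 3.4854
18.0591 5.8558 0.8910
25.8219 9.6550 1.7012 0.0000
35.3824 15.5216 3.2482 0.0000 0.0000
45.9664 24.0737 6.2020 0.0000 0.0000 0.0000
54.8263 35.3446 11.8419 0.0000 0.0000 0.0000 0.0000
62.2166 45.9664 22.6105 0.0000 0.0000 0.0000 0.0000 0.0000

Δt=0.19286, u=1.19886, d=0.83413, q=0.47282, disc=e^(-rΔt)=0.99346
k=7 terminal: V=max(K-S,0) → 62.2166 45.9664 22.6105 0.0000 0.0000 0.0000 0.0000 0.0000
k=6: j=0 S=44.5537 intr=54.8263 cont=54.1768 V=54.8263[EX]; j=1 S=64.0354 intr=35.3446 cont=34.6950 V=35.3446[EX]; j=2 S=92.0359 intr=7.3441 cont=11.8419 V=11.8419[hold]; j=3 S=132.2800 intr=0.0000 cont=0.0000 V=0.0000[hold]; j=4 S=190.1214 intr=0.0000 cont=0.0000 V=0.0000[hold]; j=5 S=273.2549 intr=0.0000 cont=0.0000 V=0.0000[hold]; j=6 S=392.7397 intr=0.0000 cont=0.0000 V=0.0000[hold]  S*(6)=64.0354
k=5: j=0 S=53.4136 intr=45.9664 cont=45.3169 V=45.9664[EX]; j=1 S=76.7695 intr=22.6105 cont=24.0737 V=24.0737[hold]; j=2 S=110.3382 intr=0.0000 cont=6.2020 V=6.2020[hold]; j=3 S=158.5852 intr=0.0000 cont=0.0000 V=0.0000[hold]; j=4 S=227.9290 intr=0.0000 cont=0.0000 V=0.0000[hold]; j=5 S=327.5943 intr=0.0000 cont=0.0000 V=0.0000[hold]  S*(5)=53.4136
k=4: j=0 S=64.0354 intr=35.3446 cont=35.3824 V=35.3824[hold]; j=1 S=92.0359 intr=7.3441 cont=15.5216 V=15.5216[hold]; j=2 S=132.2800 intr=0.0000 cont=3.2482 V=3.2482[hold]; j=3 S=190.1214 intr=0.0000 cont=0.0000 V=0.0000[hold]; j=4 S=273.2549 intr=0.0000 cont=0.0000 V=0.0000[hold]  S*(4)=-
k=3: j=0 S=76.7695 intr=22.6105 cont=25.8219 V=25.8219[hold]; j=1 S=110.3382 intr=0.0000 cont=9.6550 V=9.6550[hold]; j=2 S=158.5852 intr=0.0000 cont=1.7012 V=1.7012[hold]; j=3 S=227.9290 intr=0.0000 cont=0.0000 V=0.0000[hold]  S*(3)=-
k=2: j=0 S=92.0359 intr=7.3441 cont=18.0591 V=18.0591[hold]; j=1 S=132.2800 intr=0.0000 cont=5.8558 V=5.8558[hold]; j=2 S=190.1214 intr=0.0000 cont=0.8910 V=0.8910[hold]  S*(2)=-
k=1: j=0 S=110.3382 intr=0.0000 cont=12.2088 V=12.2088[hold]; j=1 S=158.5852 intr=0.0000 cont=3.4854 V=3.4854[hold]  S*(1)=-
k=0: j=0 S=132.2800 intr=0.0000 cont=8.0314 V=8.0314[hold]  S*(0)=-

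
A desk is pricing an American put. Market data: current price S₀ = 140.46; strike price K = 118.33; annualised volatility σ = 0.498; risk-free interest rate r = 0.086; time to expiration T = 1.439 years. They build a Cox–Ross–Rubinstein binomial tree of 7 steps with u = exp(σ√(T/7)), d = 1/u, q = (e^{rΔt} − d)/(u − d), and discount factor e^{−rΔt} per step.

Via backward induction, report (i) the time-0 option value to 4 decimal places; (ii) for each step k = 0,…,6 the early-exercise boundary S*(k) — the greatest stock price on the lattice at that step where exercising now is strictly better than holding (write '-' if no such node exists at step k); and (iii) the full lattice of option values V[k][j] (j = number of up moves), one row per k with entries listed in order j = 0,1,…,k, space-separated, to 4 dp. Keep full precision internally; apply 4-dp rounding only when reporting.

price = 15.3593
boundary = - - - 71.3461 56.9259 71.3461 89.4193
tree:
15.3593
23.0239 7.7209
33.4968 12.6619 2.7162
46.9839 20.2949 4.9577 0.4168
61.4041 31.5515 8.9932 0.8205 0.0000
72.9098 46.9839 16.1949 1.6152 0.0000 0.0000
82.0900 61.4041 28.9107 3.1797 0.0000 0.0000 0.0000
89.4147 72.9098 46.9839 6.2593 0.0000 0.0000 0.0000 0.0000

params: Δt=0.20557 u=1.25332 d=0.79788 q=0.48295 e^(-rΔt)=0.98248
t_7 payoffs: 89.4147 72.9098 46.9839 6.2593 0.0000 0.0000 0.0000 0.0000
t_6: node(6,0) S=36.2400 payoff=82.0900 vs cont=80.0164 → 82.0900 [stop]  node(6,1) S=56.9259 payoff=61.4041 vs cont=59.3305 → 61.4041 [stop]  node(6,2) S=89.4193 payoff=28.9107 vs cont=26.8371 → 28.9107 [stop]  node(6,3) S=140.4600 payoff=0.0000 vs cont=3.1797 → 3.1797 [wait]  node(6,4) S=220.6348 payoff=0.0000 vs cont=0.0000 → 0.0000 [wait]  node(6,5) S=346.5736 payoff=0.0000 vs cont=0.0000 → 0.0000 [wait]  node(6,6) S=544.3985 payoff=0.0000 vs cont=0.0000 → 0.0000 [wait]  ⇒ S*(6)=89.4193
t_5: node(5,0) S=45.4202 payoff=72.9098 vs cont=70.8362 → 72.9098 [stop]  node(5,1) S=71.3461 payoff=46.9839 vs cont=44.9103 → 46.9839 [stop]  node(5,2) S=112.0707 payoff=6.2593 vs cont=16.1949 → 16.1949 [wait]  node(5,3) S=176.0408 payoff=0.0000 vs cont=1.6152 → 1.6152 [wait]  node(5,4) S=276.5252 payoff=0.0000 vs cont=0.0000 → 0.0000 [wait]  node(5,5) S=434.3664 payoff=0.0000 vs cont=0.0000 → 0.0000 [wait]  ⇒ S*(5)=71.3461
t_4: node(4,0) S=56.9259 payoff=61.4041 vs cont=59.3305 → 61.4041 [stop]  node(4,1) S=89.4193 payoff=28.9107 vs cont=31.5515 → 31.5515 [wait]  node(4,2) S=140.4600 payoff=0.0000 vs cont=8.9932 → 8.9932 [wait]  node(4,3) S=220.6348 payoff=0.0000 vs cont=0.8205 → 0.8205 [wait]  node(4,4) S=346.5736 payoff=0.0000 vs cont=0.0000 → 0.0000 [wait]  ⇒ S*(4)=56.9259
t_3: node(3,0) S=71.3461 payoff=46.9839 vs cont=46.1633 → 46.9839 [stop]  node(3,1) S=112.0707 payoff=6.2593 vs cont=20.2949 → 20.2949 [wait]  node(3,2) S=176.0408 payoff=0.0000 vs cont=4.9577 → 4.9577 [wait]  node(3,3) S=276.5252 payoff=0.0000 vs cont=0.4168 → 0.4168 [wait]  ⇒ S*(3)=71.3461
t_2: node(2,0) S=89.4193 payoff=28.9107 vs cont=33.4968 → 33.4968 [wait]  node(2,1) S=140.4600 payoff=0.0000 vs cont=12.6619 → 12.6619 [wait]  node(2,2) S=220.6348 payoff=0.0000 vs cont=2.7162 → 2.7162 [wait]  ⇒ S*(2)=-
t_1: node(1,0) S=112.0707 payoff=6.2593 vs cont=23.0239 → 23.0239 [wait]  node(1,1) S=176.0408 payoff=0.0000 vs cont=7.7209 → 7.7209 [wait]  ⇒ S*(1)=-
t_0: node(0,0) S=140.4600 payoff=0.0000 vs cont=15.3593 → 15.3593 [wait]  ⇒ S*(0)=-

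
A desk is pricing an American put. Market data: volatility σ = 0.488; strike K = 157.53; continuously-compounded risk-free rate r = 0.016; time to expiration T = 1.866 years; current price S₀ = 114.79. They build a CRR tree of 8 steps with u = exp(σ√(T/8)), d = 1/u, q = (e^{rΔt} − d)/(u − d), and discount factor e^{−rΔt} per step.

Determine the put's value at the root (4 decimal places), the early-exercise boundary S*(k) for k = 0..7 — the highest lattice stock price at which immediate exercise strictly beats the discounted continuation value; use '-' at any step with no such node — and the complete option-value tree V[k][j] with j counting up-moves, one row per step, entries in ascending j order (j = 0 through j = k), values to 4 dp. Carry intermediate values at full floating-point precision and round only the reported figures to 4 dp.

price = 58.6072
boundary = - - - 56.6024 44.7176 56.6024 71.6459 90.6875
tree:
58.6072
72.4050 42.1770
86.8206 55.3322 26.3981
100.9276 70.2463 37.5062 12.9978
112.8124 85.9230 51.6092 20.5262 3.8752
122.2018 100.9276 68.2405 31.6465 7.0621 0.0000
129.6196 112.8124 85.8841 47.1752 12.8696 0.0000 0.0000
135.4800 122.2018 100.9276 66.8425 23.4531 0.0000 0.0000 0.0000
140.1098 129.6196 112.8124 85.8841 42.7400 0.0000 0.0000 0.0000 0.0000

Δt=0.23325, u=1.26577, d=0.79003, q=0.44921, disc=e^(-rΔt)=0.99627
k=8 terminal: V=max(K-S,0) → 140.1098 129.6196 112.8124 85.8841 42.7400 0.0000 0.0000 0.0000 0.0000
k=7: j=0 S=22.0500 intr=135.4800 cont=134.8932 V=135.4800[EX]; j=1 S=35.3282 intr=122.2018 cont=121.6149 V=122.2018[EX]; j=2 S=56.6024 intr=100.9276 cont=100.3408 V=100.9276[EX]; j=3 S=90.6875 intr=66.8425 cont=66.2556 V=66.8425[EX]; j=4 S=145.2983 intr=12.2317 cont=23.4531 V=23.4531[hold]; j=5 S=232.7948 intr=0.0000 cont=0.0000 V=0.0000[hold]; j=6 S=372.9804 intr=0.0000 cont=0.0000 V=0.0000[hold]; j=7 S=597.5838 intr=0.0000 cont=0.0000 V=0.0000[hold]  S*(7)=90.6875
k=6: j=0 S=27.9104 intr=129.6196 cont=129.0328 V=129.6196[EX]; j=1 S=44.7176 intr=112.8124 cont=112.2256 V=112.8124[EX]; j=2 S=71.6459 intr=85.8841 cont=85.2973 V=85.8841[EX]; j=3 S=114.7900 intr=42.7400 cont=47.1752 V=47.1752[hold]; j=4 S=183.9149 intr=0.0000 cont=12.8696 V=12.8696[hold]; j=5 S=294.6657 intr=0.0000 cont=0.0000 V=0.0000[hold]; j=6 S=472.1091 intr=0.0000 cont=0.0000 V=0.0000[hold]  S*(6)=71.6459
k=5: j=0 S=35.3282 intr=122.2018 cont=121.6149 V=122.2018[EX]; j=1 S=56.6024 intr=100.9276 cont=100.3408 V=100.9276[EX]; j=2 S=90.6875 intr=66.8425 cont=68.2405 V=68.2405[hold]; j=3 S=145.2983 intr=12.2317 cont=31.6465 V=31.6465[hold]; j=4 S=232.7948 intr=0.0000 cont=7.0621 V=7.0621[hold]; j=5 S=372.9804 intr=0.0000 cont=0.0000 V=0.0000[hold]  S*(5)=56.6024
k=4: j=0 S=44.7176 intr=112.8124 cont=112.2256 V=112.8124[EX]; j=1 S=71.6459 intr=85.8841 cont=85.9230 V=85.9230[hold]; j=2 S=114.7900 intr=42.7400 cont=51.6092 V=51.6092[hold]; j=3 S=183.9149 intr=0.0000 cont=20.5262 V=20.5262[hold]; j=4 S=294.6657 intr=0.0000 cont=3.8752 V=3.8752[hold]  S*(4)=44.7176
k=3: j=0 S=56.6024 intr=100.9276 cont=100.3582 V=100.9276[EX]; j=1 S=90.6875 intr=66.8425 cont=70.2463 V=70.2463[hold]; j=2 S=145.2983 intr=12.2317 cont=37.5062 V=37.5062[hold]; j=3 S=232.7948 intr=0.0000 cont=12.9978 V=12.9978[hold]  S*(3)=56.6024
k=2: j=0 S=71.6459 intr=85.8841 cont=86.8206 V=86.8206[hold]; j=1 S=114.7900 intr=42.7400 cont=55.3322 V=55.3322[hold]; j=2 S=183.9149 intr=0.0000 cont=26.3981 V=26.3981[hold]  S*(2)=-
k=1: j=0 S=90.6875 intr=66.8425 cont=72.4050 V=72.4050[hold]; j=1 S=145.2983 intr=12.2317 cont=42.1770 V=42.1770[hold]  S*(1)=-
k=0: j=0 S=114.7900 intr=42.7400 cont=58.6072 V=58.6072[hold]  S*(0)=-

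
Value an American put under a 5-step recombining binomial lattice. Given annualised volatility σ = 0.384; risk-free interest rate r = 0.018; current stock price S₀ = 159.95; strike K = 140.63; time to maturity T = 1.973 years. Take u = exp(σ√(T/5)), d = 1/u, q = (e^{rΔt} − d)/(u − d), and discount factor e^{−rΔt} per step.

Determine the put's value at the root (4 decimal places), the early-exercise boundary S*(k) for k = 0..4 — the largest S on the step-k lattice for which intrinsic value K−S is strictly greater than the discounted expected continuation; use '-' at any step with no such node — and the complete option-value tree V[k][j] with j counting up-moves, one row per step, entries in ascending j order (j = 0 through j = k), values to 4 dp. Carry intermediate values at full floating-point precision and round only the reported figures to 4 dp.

Δt=0.39460, u=1.27280, d=0.78567, q=0.45462, disc=e^(-rΔt)=0.99292
k=5 terminal: V=max(K-S,0) → 92.7465 63.0580 14.9620 0.0000 0.0000 0.0000
k=4: j=0 S=60.9461 intr=79.6839 cont=78.6886 V=79.6839[EX]; j=1 S=98.7336 intr=41.8964 cont=40.9011 V=41.8964[EX]; j=2 S=159.9500 intr=0.0000 cont=8.1023 V=8.1023[hold]; j=3 S=259.1216 intr=0.0000 cont=0.0000 V=0.0000[hold]; j=4 S=419.7811 intr=0.0000 cont=0.0000 V=0.0000[hold]  S*(4)=98.7336
k=3: j=0 S=77.5720 intr=63.0580 cont=62.0626 V=63.0580[EX]; j=1 S=125.6680 intr=14.9620 cont=26.3452 V=26.3452[hold]; j=2 S=203.5841 intr=0.0000 cont=4.3875 V=4.3875[hold]; j=3 S=329.8095 intr=0.0000 cont=0.0000 V=0.0000[hold]  S*(3)=77.5720
k=2: j=0 S=98.7336 intr=41.8964 cont=46.0394 V=46.0394[hold]; j=1 S=159.9500 intr=0.0000 cont=16.2470 V=16.2470[hold]; j=2 S=259.1216 intr=0.0000 cont=2.3759 V=2.3759[hold]  S*(2)=-
k=1: j=0 S=125.6680 intr=14.9620 cont=32.2652 V=32.2652[hold]; j=1 S=203.5841 intr=0.0000 cont=9.8706 V=9.8706[hold]  S*(1)=-
k=0: j=0 S=159.9500 intr=0.0000 cont=21.9279 V=21.9279[hold]  S*(0)=-

price = 21.9279
boundary = - - - 77.5720 98.7336
tree:
21.9279
32.2652 9.8706
46.0394 16.2470 2.3759
63.0580 26.3452 4.3875 0.0000
79.6839 41.8964 8.1023 0.0000 0.0000
92.7465 63.0580 14.9620 0.0000 0.0000 0.0000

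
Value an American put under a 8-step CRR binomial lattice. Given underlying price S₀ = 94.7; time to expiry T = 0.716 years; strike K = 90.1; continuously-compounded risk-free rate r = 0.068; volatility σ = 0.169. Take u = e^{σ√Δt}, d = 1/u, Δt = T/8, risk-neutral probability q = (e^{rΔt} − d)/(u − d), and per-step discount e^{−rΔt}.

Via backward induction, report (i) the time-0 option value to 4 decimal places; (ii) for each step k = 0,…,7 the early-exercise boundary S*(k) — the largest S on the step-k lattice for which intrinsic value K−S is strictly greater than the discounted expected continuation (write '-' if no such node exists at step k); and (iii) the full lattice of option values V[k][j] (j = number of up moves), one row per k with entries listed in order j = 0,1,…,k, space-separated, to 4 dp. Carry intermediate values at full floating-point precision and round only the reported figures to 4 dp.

price = 2.1763
boundary = - - - 81.3725 77.3606 81.3725 77.3606 81.3725
tree:
2.1763
3.5710 1.0487
5.6839 1.8661 0.3855
8.7275 3.2339 0.7573 0.0828
12.7394 5.4235 1.4617 0.1841 0.0000
16.5534 8.7275 2.7556 0.4095 0.0000 0.0000
20.1794 12.7394 5.0266 0.9110 0.0000 0.0000 0.0000
23.6266 16.5534 8.7275 2.0264 0.0000 0.0000 0.0000 0.0000
26.9039 20.1794 12.7394 4.5076 0.0000 0.0000 0.0000 0.0000 0.0000

params: Δt=0.08950 u=1.05186 d=0.95070 q=0.54771 e^(-rΔt)=0.99393
t_8 payoffs: 26.9039 20.1794 12.7394 4.5076 0.0000 0.0000 0.0000 0.0000 0.0000
t_7: node(7,0) S=66.4734 payoff=23.6266 vs cont=23.0800 → 23.6266 [stop]  node(7,1) S=73.5466 payoff=16.5534 vs cont=16.0067 → 16.5534 [stop]  node(7,2) S=81.3725 payoff=8.7275 vs cont=8.1808 → 8.7275 [stop]  node(7,3) S=90.0311 payoff=0.0689 vs cont=2.0264 → 2.0264 [wait]  node(7,4) S=99.6110 payoff=0.0000 vs cont=0.0000 → 0.0000 [wait]  node(7,5) S=110.2104 payoff=0.0000 vs cont=0.0000 → 0.0000 [wait]  node(7,6) S=121.9375 payoff=0.0000 vs cont=0.0000 → 0.0000 [wait]  node(7,7) S=134.9126 payoff=0.0000 vs cont=0.0000 → 0.0000 [wait]  ⇒ S*(7)=81.3725
t_6: node(6,0) S=69.9206 payoff=20.1794 vs cont=19.6327 → 20.1794 [stop]  node(6,1) S=77.3606 payoff=12.7394 vs cont=12.1927 → 12.7394 [stop]  node(6,2) S=85.5924 payoff=4.5076 vs cont=5.0266 → 5.0266 [wait]  node(6,3) S=94.7000 payoff=0.0000 vs cont=0.9110 → 0.9110 [wait]  node(6,4) S=104.7768 payoff=0.0000 vs cont=0.0000 → 0.0000 [wait]  node(6,5) S=115.9257 payoff=0.0000 vs cont=0.0000 → 0.0000 [wait]  node(6,6) S=128.2611 payoff=0.0000 vs cont=0.0000 → 0.0000 [wait]  ⇒ S*(6)=77.3606
t_5: node(5,0) S=73.5466 payoff=16.5534 vs cont=16.0067 → 16.5534 [stop]  node(5,1) S=81.3725 payoff=8.7275 vs cont=8.4633 → 8.7275 [stop]  node(5,2) S=90.0311 payoff=0.0689 vs cont=2.7556 → 2.7556 [wait]  node(5,3) S=99.6110 payoff=0.0000 vs cont=0.4095 → 0.4095 [wait]  node(5,4) S=110.2104 payoff=0.0000 vs cont=0.0000 → 0.0000 [wait]  node(5,5) S=121.9375 payoff=0.0000 vs cont=0.0000 → 0.0000 [wait]  ⇒ S*(5)=81.3725
t_4: node(4,0) S=77.3606 payoff=12.7394 vs cont=12.1927 → 12.7394 [stop]  node(4,1) S=85.5924 payoff=4.5076 vs cont=5.4235 → 5.4235 [wait]  node(4,2) S=94.7000 payoff=0.0000 vs cont=1.4617 → 1.4617 [wait]  node(4,3) S=104.7768 payoff=0.0000 vs cont=0.1841 → 0.1841 [wait]  node(4,4) S=115.9257 payoff=0.0000 vs cont=0.0000 → 0.0000 [wait]  ⇒ S*(4)=77.3606
t_3: node(3,0) S=81.3725 payoff=8.7275 vs cont=8.6794 → 8.7275 [stop]  node(3,1) S=90.0311 payoff=0.0689 vs cont=3.2339 → 3.2339 [wait]  node(3,2) S=99.6110 payoff=0.0000 vs cont=0.7573 → 0.7573 [wait]  node(3,3) S=110.2104 payoff=0.0000 vs cont=0.0828 → 0.0828 [wait]  ⇒ S*(3)=81.3725
t_2: node(2,0) S=85.5924 payoff=4.5076 vs cont=5.6839 → 5.6839 [wait]  node(2,1) S=94.7000 payoff=0.0000 vs cont=1.8661 → 1.8661 [wait]  node(2,2) S=104.7768 payoff=0.0000 vs cont=0.3855 → 0.3855 [wait]  ⇒ S*(2)=-
t_1: node(1,0) S=90.0311 payoff=0.0689 vs cont=3.5710 → 3.5710 [wait]  node(1,1) S=99.6110 payoff=0.0000 vs cont=1.0487 → 1.0487 [wait]  ⇒ S*(1)=-
t_0: node(0,0) S=94.7000 payoff=0.0000 vs cont=2.1763 → 2.1763 [wait]  ⇒ S*(0)=-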